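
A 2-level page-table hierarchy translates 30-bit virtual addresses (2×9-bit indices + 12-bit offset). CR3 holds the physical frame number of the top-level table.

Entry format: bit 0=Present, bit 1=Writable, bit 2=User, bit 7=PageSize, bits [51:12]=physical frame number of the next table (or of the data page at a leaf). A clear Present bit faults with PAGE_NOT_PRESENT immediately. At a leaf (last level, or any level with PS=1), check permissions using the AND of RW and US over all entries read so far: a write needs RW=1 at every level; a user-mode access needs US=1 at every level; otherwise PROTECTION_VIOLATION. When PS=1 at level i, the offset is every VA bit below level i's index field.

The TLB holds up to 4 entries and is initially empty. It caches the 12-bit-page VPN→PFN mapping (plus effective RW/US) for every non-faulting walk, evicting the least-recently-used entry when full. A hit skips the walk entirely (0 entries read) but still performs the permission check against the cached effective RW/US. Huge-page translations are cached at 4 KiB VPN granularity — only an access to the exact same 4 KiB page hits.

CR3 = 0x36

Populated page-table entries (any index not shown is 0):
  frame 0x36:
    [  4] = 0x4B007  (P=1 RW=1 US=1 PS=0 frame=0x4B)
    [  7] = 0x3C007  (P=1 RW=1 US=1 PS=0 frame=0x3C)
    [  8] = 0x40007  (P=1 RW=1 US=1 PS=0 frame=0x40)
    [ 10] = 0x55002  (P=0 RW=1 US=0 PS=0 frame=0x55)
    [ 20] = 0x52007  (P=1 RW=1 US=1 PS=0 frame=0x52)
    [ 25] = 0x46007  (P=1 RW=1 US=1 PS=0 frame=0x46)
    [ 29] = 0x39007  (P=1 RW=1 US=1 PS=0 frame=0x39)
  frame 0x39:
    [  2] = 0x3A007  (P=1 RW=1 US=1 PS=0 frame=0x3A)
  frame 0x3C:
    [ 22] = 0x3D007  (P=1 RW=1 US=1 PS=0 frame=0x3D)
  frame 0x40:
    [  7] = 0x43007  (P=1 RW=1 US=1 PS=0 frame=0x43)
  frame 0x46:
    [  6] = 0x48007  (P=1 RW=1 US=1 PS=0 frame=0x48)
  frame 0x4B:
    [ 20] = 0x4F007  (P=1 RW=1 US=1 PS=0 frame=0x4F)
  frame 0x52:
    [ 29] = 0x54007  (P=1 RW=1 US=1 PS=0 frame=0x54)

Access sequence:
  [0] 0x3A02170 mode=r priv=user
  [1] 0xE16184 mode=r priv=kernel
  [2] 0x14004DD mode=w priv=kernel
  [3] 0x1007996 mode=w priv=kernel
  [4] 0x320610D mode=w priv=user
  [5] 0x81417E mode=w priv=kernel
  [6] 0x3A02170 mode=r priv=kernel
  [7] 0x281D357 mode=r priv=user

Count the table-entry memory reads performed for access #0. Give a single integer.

Per-access translation:
#0 VA=0x3A02170 (r,user):
  L0: frame=0x36 idx=29 entry=0x39007 [P=1 RW=1 US=1 PS=0]
  L1: frame=0x39 idx=2 entry=0x3A007 [P=1 RW=1 US=1 PS=0]
  ✓ 0x3A170  — 2 lookups
#1 VA=0xE16184 (r,kernel):
  L0: frame=0x36 idx=7 entry=0x3C007 [P=1 RW=1 US=1 PS=0]
  L1: frame=0x3C idx=22 entry=0x3D007 [P=1 RW=1 US=1 PS=0]
  ✓ 0x3D184  — 2 lookups
#2 VA=0x14004DD (w,kernel):
  L0: frame=0x36 idx=10 entry=0x55002 [P=0 RW=1 US=0 PS=0]
  ⇒ fault: PAGE_NOT_PRESENT  — 1 lookups
#3 VA=0x1007996 (w,kernel):
  L0: frame=0x36 idx=8 entry=0x40007 [P=1 RW=1 US=1 PS=0]
  L1: frame=0x40 idx=7 entry=0x43007 [P=1 RW=1 US=1 PS=0]
  ✓ 0x43996  — 2 lookups
#4 VA=0x320610D (w,user):
  L0: frame=0x36 idx=25 entry=0x46007 [P=1 RW=1 US=1 PS=0]
  L1: frame=0x46 idx=6 entry=0x48007 [P=1 RW=1 US=1 PS=0]
  ✓ 0x4810D  — 2 lookups
#5 VA=0x81417E (w,kernel):
  L0: frame=0x36 idx=4 entry=0x4B007 [P=1 RW=1 US=1 PS=0]
  L1: frame=0x4B idx=20 entry=0x4F007 [P=1 RW=1 US=1 PS=0]
  ✓ 0x4F17E  — 2 lookups
#6 VA=0x3A02170 (r,kernel):
  L0: frame=0x36 idx=29 entry=0x39007 [P=1 RW=1 US=1 PS=0]
  L1: frame=0x39 idx=2 entry=0x3A007 [P=1 RW=1 US=1 PS=0]
  ✓ 0x3A170  — 2 lookups
#7 VA=0x281D357 (r,user):
  L0: frame=0x36 idx=20 entry=0x52007 [P=1 RW=1 US=1 PS=0]
  L1: frame=0x52 idx=29 entry=0x54007 [P=1 RW=1 US=1 PS=0]
  ✓ 0x54357  — 2 lookups

Entries read for #0: 2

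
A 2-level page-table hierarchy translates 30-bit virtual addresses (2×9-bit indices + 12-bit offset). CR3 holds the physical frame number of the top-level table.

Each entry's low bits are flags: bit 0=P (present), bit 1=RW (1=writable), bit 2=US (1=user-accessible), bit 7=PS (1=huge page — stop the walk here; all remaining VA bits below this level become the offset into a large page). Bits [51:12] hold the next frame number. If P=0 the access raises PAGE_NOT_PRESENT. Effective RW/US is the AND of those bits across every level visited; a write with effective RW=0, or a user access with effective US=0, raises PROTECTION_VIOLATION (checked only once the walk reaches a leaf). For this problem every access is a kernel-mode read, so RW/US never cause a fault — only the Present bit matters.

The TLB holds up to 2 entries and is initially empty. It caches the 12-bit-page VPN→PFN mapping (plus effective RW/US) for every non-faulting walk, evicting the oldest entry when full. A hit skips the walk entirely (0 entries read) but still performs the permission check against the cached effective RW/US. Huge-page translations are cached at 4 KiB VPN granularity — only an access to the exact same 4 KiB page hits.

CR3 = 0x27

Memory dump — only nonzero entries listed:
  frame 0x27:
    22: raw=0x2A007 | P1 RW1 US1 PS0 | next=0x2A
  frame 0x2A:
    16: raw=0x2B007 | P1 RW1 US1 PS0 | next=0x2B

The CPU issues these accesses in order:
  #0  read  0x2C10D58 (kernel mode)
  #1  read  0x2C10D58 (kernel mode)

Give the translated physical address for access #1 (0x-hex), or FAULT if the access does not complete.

Trace:
#0 VA=0x2C10D58 (r,kernel):
  [0] read 0x27 idx=22: raw=0x2A007 flags P=1 W=1 U=1 S=0
  [1] read 0x2A idx=16: raw=0x2B007 flags P=1 W=1 U=1 S=0
  → PA=0x2BD58  (2 entries read)
#1 VA=0x2C10D58 (r,kernel):
  TLB hit vpn=0x2C10 → PA=0x2BD58

Access #1 PA: 0x2BD58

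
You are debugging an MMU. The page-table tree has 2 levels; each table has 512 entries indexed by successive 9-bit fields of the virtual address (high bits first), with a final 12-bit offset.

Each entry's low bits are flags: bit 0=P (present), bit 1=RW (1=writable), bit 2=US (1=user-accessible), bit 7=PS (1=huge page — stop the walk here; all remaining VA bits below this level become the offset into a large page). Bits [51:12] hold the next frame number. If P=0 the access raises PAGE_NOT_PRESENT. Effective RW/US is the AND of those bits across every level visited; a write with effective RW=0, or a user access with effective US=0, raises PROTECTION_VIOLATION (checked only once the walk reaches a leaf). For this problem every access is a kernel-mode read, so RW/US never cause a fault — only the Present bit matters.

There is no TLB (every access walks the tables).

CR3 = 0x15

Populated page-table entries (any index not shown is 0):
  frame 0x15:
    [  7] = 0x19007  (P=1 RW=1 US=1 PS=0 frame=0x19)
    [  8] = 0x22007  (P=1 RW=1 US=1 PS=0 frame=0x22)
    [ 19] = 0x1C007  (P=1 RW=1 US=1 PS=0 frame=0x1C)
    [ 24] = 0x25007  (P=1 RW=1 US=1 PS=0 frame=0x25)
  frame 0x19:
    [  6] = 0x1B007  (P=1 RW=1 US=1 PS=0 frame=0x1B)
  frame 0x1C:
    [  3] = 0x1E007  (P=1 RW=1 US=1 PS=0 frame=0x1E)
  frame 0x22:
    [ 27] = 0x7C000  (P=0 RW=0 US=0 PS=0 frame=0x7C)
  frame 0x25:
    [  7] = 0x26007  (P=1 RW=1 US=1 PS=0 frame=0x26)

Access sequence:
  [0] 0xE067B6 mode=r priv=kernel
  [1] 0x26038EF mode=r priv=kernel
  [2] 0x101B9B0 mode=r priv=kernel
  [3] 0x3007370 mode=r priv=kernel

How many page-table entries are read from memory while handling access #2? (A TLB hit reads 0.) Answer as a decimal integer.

Per-access translation:
#0 VA=0xE067B6 (r,kernel):
  lvl0: tbl 0x15, slot 7 ⇒ 0x19007 (P1/RW1/US1/PS0)
  lvl1: tbl 0x19, slot 6 ⇒ 0x1B007 (P1/RW1/US1/PS0)
  ⇒ phys 0x1B7B6  [2 reads]
#1 VA=0x26038EF (r,kernel):
  lvl0: tbl 0x15, slot 19 ⇒ 0x1C007 (P1/RW1/US1/PS0)
  lvl1: tbl 0x1C, slot 3 ⇒ 0x1E007 (P1/RW1/US1/PS0)
  ⇒ phys 0x1E8EF  [2 reads]
#2 VA=0x101B9B0 (r,kernel):
  lvl0: tbl 0x15, slot 8 ⇒ 0x22007 (P1/RW1/US1/PS0)
  lvl1: tbl 0x22, slot 27 ⇒ 0x7C000 (P0/RW0/US0/PS0)
  → PAGE_NOT_PRESENT  (2 entries read)
#3 VA=0x3007370 (r,kernel):
  lvl0: tbl 0x15, slot 24 ⇒ 0x25007 (P1/RW1/US1/PS0)
  lvl1: tbl 0x25, slot 7 ⇒ 0x26007 (P1/RW1/US1/PS0)
  ⇒ phys 0x26370  [2 reads]

Entries read for #2: 2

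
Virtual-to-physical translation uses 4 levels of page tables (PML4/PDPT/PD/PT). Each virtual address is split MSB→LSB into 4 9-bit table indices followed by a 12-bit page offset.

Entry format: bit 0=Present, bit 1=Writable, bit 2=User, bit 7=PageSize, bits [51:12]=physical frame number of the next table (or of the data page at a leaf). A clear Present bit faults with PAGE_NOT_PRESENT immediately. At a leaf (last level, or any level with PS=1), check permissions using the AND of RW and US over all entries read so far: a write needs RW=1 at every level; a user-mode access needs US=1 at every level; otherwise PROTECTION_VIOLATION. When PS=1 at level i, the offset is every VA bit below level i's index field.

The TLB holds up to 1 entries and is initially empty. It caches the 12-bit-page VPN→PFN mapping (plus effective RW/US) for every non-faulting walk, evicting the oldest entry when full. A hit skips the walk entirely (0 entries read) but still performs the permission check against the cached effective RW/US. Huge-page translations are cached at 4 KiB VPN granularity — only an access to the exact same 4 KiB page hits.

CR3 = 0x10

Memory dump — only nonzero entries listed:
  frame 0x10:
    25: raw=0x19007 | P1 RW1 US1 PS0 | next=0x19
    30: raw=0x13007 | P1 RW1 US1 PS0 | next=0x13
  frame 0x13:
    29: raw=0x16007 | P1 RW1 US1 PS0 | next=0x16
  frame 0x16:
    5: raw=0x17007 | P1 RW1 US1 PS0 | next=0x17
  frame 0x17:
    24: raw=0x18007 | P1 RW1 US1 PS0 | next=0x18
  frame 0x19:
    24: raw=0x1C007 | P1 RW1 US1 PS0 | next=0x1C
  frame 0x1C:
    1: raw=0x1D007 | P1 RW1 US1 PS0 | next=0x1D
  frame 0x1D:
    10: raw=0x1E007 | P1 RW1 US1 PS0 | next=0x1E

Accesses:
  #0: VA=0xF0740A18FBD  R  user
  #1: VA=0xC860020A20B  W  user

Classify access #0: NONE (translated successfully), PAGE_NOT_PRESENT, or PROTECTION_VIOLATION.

Walk each access:
#0 VA=0xF0740A18FBD (r,user):
  [0] read 0x10 idx=30: raw=0x13007 flags P=1 W=1 U=1 S=0
  [1] read 0x13 idx=29: raw=0x16007 flags P=1 W=1 U=1 S=0
  [2] read 0x16 idx=5: raw=0x17007 flags P=1 W=1 U=1 S=0
  [3] read 0x17 idx=24: raw=0x18007 flags P=1 W=1 U=1 S=0
  ⇒ phys 0x18FBD  [4 reads]
#1 VA=0xC860020A20B (w,user):
  [0] read 0x10 idx=25: raw=0x19007 flags P=1 W=1 U=1 S=0
  [1] read 0x19 idx=24: raw=0x1C007 flags P=1 W=1 U=1 S=0
  [2] read 0x1C idx=1: raw=0x1D007 flags P=1 W=1 U=1 S=0
  [3] read 0x1D idx=10: raw=0x1E007 flags P=1 W=1 U=1 S=0
  ⇒ phys 0x1E20B  [4 reads]

Access #0 fault: NONE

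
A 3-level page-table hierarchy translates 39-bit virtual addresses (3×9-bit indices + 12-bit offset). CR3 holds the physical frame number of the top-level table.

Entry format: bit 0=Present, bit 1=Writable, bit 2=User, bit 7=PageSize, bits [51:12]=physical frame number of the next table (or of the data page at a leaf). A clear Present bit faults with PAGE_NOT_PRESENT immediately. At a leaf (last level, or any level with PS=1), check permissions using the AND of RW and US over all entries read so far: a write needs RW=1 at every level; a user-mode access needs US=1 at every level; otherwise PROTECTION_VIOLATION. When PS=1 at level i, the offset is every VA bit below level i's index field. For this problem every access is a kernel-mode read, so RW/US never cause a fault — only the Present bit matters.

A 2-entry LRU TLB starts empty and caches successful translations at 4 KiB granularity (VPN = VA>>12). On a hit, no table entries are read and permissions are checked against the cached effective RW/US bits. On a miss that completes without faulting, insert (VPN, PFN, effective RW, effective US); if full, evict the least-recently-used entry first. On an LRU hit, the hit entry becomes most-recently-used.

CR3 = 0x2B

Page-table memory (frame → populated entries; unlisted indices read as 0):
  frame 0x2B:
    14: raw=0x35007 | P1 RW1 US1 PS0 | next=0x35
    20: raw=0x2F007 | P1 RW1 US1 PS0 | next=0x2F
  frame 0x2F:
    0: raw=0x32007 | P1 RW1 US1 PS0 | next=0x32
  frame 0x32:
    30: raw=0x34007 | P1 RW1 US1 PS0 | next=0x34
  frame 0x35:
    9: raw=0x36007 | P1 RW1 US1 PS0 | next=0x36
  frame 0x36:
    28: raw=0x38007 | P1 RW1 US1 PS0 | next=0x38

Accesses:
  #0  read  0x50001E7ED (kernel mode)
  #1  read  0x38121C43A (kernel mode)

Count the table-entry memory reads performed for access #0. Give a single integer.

Per-access translation:
#0 VA=0x50001E7ED (r,kernel):
  lvl0: tbl 0x2B, slot 20 ⇒ 0x2F007 (P1/RW1/US1/PS0)
  lvl1: tbl 0x2F, slot 0 ⇒ 0x32007 (P1/RW1/US1/PS0)
  lvl2: tbl 0x32, slot 30 ⇒ 0x34007 (P1/RW1/US1/PS0)
  → PA=0x347ED  (3 entries read)
#1 VA=0x38121C43A (r,kernel):
  lvl0: tbl 0x2B, slot 14 ⇒ 0x35007 (P1/RW1/US1/PS0)
  lvl1: tbl 0x35, slot 9 ⇒ 0x36007 (P1/RW1/US1/PS0)
  lvl2: tbl 0x36, slot 28 ⇒ 0x38007 (P1/RW1/US1/PS0)
  → PA=0x3843A  (3 entries read)

Entries read for #0: 3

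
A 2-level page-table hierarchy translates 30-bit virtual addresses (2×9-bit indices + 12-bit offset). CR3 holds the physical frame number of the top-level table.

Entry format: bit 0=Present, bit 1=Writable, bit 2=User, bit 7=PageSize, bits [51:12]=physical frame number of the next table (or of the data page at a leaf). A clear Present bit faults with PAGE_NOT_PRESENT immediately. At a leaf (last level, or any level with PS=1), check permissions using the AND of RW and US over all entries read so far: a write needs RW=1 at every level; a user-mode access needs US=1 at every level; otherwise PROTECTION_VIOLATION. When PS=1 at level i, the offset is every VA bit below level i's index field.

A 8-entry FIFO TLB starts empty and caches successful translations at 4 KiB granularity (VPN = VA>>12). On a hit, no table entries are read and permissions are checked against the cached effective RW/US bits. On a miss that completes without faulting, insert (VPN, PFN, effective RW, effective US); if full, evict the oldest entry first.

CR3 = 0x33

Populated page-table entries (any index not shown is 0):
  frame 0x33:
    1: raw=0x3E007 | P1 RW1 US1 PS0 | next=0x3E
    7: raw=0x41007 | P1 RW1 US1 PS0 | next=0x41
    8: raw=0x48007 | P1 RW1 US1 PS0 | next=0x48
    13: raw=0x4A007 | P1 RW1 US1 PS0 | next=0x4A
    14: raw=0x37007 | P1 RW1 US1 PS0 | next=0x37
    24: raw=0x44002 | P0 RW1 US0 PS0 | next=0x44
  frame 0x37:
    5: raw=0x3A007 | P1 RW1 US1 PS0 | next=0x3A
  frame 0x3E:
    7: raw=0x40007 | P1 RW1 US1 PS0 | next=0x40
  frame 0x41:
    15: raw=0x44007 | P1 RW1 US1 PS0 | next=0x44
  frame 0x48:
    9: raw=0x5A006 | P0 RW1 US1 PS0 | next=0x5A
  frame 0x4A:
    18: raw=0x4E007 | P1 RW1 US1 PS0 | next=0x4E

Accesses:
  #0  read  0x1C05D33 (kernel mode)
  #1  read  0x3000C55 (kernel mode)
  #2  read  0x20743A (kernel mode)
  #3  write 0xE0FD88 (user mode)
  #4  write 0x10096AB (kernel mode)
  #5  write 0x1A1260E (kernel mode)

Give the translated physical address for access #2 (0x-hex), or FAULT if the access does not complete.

Trace:
#0 VA=0x1C05D33 (r,kernel):
  L0 @0x33[14] → 0x37007  P=1,RW=1,US=1,PS=0
  L1 @0x37[5] → 0x3A007  P=1,RW=1,US=1,PS=0
  ⇒ phys 0x3AD33  [2 reads]
#1 VA=0x3000C55 (r,kernel):
  L0 @0x33[24] → 0x44002  P=0,RW=1,US=0,PS=0
  ✗ PAGE_NOT_PRESENT  [1 reads]
#2 VA=0x20743A (r,kernel):
  L0 @0x33[1] → 0x3E007  P=1,RW=1,US=1,PS=0
  L1 @0x3E[7] → 0x40007  P=1,RW=1,US=1,PS=0
  ⇒ phys 0x4043A  [2 reads]
#3 VA=0xE0FD88 (w,user):
  L0 @0x33[7] → 0x41007  P=1,RW=1,US=1,PS=0
  L1 @0x41[15] → 0x44007  P=1,RW=1,US=1,PS=0
  ⇒ phys 0x44D88  [2 reads]
#4 VA=0x10096AB (w,kernel):
  L0 @0x33[8] → 0x48007  P=1,RW=1,US=1,PS=0
  L1 @0x48[9] → 0x5A006  P=0,RW=1,US=1,PS=0
  ✗ PAGE_NOT_PRESENT  [2 reads]
#5 VA=0x1A1260E (w,kernel):
  L0 @0x33[13] → 0x4A007  P=1,RW=1,US=1,PS=0
  L1 @0x4A[18] → 0x4E007  P=1,RW=1,US=1,PS=0
  ⇒ phys 0x4E60E  [2 reads]

Access #2 PA: 0x4043A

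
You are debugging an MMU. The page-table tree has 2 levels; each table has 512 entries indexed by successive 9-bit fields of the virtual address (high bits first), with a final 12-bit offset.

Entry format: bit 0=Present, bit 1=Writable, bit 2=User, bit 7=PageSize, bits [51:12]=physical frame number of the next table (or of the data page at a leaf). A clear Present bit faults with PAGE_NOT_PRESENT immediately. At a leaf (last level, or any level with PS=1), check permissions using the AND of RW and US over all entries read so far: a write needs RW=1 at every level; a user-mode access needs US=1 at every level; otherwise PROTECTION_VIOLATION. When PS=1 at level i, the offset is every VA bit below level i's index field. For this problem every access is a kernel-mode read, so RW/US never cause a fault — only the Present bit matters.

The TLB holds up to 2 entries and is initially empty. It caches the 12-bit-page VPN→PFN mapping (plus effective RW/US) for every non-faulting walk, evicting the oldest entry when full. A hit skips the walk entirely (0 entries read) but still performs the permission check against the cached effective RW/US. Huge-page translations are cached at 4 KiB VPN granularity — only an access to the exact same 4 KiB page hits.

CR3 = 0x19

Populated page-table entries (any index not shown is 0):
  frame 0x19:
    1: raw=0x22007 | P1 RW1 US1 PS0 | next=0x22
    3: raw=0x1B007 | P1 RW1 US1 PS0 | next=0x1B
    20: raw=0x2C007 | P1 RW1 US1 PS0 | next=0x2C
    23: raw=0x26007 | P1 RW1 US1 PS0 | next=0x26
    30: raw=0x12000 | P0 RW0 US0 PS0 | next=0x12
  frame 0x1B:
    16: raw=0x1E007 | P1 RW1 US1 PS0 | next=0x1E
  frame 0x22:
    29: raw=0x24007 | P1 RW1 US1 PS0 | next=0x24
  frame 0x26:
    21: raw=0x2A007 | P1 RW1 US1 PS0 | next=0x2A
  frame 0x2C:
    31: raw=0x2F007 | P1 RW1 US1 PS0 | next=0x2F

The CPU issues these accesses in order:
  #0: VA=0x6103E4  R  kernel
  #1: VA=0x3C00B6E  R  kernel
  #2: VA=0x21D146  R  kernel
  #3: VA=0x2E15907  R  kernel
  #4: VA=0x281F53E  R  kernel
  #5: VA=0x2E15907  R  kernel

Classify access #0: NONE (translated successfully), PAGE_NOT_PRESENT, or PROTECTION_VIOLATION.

Walk each access:
#0 VA=0x6103E4 (r,kernel):
  L0: frame=0x19 idx=3 entry=0x1B007 [P=1 RW=1 US=1 PS=0]
  L1: frame=0x1B idx=16 entry=0x1E007 [P=1 RW=1 US=1 PS=0]
  → PA=0x1E3E4  (2 entries read)
#1 VA=0x3C00B6E (r,kernel):
  L0: frame=0x19 idx=30 entry=0x12000 [P=0 RW=0 US=0 PS=0]
  ✗ PAGE_NOT_PRESENT  [1 reads]
#2 VA=0x21D146 (r,kernel):
  L0: frame=0x19 idx=1 entry=0x22007 [P=1 RW=1 US=1 PS=0]
  L1: frame=0x22 idx=29 entry=0x24007 [P=1 RW=1 US=1 PS=0]
  → PA=0x24146  (2 entries read)
#3 VA=0x2E15907 (r,kernel):
  L0: frame=0x19 idx=23 entry=0x26007 [P=1 RW=1 US=1 PS=0]
  L1: frame=0x26 idx=21 entry=0x2A007 [P=1 RW=1 US=1 PS=0]
  → PA=0x2A907  (2 entries read)
#4 VA=0x281F53E (r,kernel):
  L0: frame=0x19 idx=20 entry=0x2C007 [P=1 RW=1 US=1 PS=0]
  L1: frame=0x2C idx=31 entry=0x2F007 [P=1 RW=1 US=1 PS=0]
  → PA=0x2F53E  (2 entries read)
#5 VA=0x2E15907 (r,kernel):
  TLB hit vpn=0x2E15 → PA=0x2A907

Access #0 fault: NONE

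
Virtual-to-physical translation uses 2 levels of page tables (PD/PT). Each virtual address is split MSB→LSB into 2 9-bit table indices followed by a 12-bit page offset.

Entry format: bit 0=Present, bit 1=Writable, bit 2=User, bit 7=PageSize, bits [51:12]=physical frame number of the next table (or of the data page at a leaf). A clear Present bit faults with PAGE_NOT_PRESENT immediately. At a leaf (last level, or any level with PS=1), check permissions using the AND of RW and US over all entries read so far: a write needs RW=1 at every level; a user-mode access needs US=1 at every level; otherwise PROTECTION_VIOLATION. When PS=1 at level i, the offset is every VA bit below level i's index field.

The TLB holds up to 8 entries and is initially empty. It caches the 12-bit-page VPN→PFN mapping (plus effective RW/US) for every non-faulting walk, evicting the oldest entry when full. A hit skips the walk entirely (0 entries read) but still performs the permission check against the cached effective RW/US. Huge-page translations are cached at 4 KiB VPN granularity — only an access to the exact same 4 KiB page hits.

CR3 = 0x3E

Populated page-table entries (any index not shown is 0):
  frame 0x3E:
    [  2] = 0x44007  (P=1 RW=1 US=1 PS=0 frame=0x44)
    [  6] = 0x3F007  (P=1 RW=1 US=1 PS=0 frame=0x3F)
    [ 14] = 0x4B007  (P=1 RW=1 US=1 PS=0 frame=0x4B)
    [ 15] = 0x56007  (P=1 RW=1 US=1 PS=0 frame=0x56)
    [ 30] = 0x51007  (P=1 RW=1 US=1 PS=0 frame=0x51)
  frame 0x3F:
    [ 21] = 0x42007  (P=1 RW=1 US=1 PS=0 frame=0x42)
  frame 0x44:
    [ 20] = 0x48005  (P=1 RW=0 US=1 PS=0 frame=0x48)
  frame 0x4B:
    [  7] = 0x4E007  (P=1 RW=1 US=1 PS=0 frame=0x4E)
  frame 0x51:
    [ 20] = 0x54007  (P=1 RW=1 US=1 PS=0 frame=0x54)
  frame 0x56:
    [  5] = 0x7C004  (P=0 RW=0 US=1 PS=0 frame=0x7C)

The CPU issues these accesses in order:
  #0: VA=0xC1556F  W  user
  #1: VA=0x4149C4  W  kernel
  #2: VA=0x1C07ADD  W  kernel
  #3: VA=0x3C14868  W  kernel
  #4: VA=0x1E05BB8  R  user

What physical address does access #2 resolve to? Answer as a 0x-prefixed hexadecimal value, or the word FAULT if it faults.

Trace:
#0 VA=0xC1556F (w,user):
  lvl0: tbl 0x3E, slot 6 ⇒ 0x3F007 (P1/RW1/US1/PS0)
  lvl1: tbl 0x3F, slot 21 ⇒ 0x42007 (P1/RW1/US1/PS0)
  → PA=0x4256F  (2 entries read)
#1 VA=0x4149C4 (w,kernel):
  lvl0: tbl 0x3E, slot 2 ⇒ 0x44007 (P1/RW1/US1/PS0)
  lvl1: tbl 0x44, slot 20 ⇒ 0x48005 (P1/RW0/US1/PS0)
  → PROTECTION_VIOLATION  (2 entries read)
#2 VA=0x1C07ADD (w,kernel):
  lvl0: tbl 0x3E, slot 14 ⇒ 0x4B007 (P1/RW1/US1/PS0)
  lvl1: tbl 0x4B, slot 7 ⇒ 0x4E007 (P1/RW1/US1/PS0)
  → PA=0x4EADD  (2 entries read)
#3 VA=0x3C14868 (w,kernel):
  lvl0: tbl 0x3E, slot 30 ⇒ 0x51007 (P1/RW1/US1/PS0)
  lvl1: tbl 0x51, slot 20 ⇒ 0x54007 (P1/RW1/US1/PS0)
  → PA=0x54868  (2 entries read)
#4 VA=0x1E05BB8 (r,user):
  lvl0: tbl 0x3E, slot 15 ⇒ 0x56007 (P1/RW1/US1/PS0)
  lvl1: tbl 0x56, slot 5 ⇒ 0x7C004 (P0/RW0/US1/PS0)
  → PAGE_NOT_PRESENT  (2 entries read)

Access #2 PA: 0x4EADD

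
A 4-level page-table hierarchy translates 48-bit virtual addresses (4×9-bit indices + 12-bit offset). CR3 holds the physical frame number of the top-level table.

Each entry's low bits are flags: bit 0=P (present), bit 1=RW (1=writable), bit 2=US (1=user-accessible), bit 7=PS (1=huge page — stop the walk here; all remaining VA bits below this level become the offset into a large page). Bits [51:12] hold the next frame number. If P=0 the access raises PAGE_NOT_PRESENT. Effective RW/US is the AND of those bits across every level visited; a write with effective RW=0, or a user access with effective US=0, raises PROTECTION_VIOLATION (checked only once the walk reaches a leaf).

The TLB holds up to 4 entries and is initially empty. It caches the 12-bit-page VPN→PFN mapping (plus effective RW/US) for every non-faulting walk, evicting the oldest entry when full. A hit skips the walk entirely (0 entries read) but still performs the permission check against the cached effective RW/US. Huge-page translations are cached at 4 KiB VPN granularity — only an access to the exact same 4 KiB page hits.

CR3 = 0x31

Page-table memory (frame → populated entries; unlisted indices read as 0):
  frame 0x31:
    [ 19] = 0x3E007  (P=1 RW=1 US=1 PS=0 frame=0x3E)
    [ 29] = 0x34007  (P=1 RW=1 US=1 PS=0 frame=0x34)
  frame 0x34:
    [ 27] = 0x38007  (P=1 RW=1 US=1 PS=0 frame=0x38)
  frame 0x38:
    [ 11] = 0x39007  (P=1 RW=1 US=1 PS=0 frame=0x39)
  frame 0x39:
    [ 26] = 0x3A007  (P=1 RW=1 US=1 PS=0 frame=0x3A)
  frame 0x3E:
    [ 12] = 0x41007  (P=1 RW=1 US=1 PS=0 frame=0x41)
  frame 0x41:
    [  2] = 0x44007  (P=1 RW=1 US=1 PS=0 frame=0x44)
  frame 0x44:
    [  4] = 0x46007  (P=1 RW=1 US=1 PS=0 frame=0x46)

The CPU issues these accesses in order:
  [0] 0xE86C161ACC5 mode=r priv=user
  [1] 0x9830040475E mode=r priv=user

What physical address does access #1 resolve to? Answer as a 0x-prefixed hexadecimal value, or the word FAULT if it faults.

Per-access translation:
#0 VA=0xE86C161ACC5 (r,user):
  L0 @0x31[29] → 0x34007  P=1,RW=1,US=1,PS=0
  L1 @0x34[27] → 0x38007  P=1,RW=1,US=1,PS=0
  L2 @0x38[11] → 0x39007  P=1,RW=1,US=1,PS=0
  L3 @0x39[26] → 0x3A007  P=1,RW=1,US=1,PS=0
  → PA=0x3ACC5  (4 entries read)
#1 VA=0x9830040475E (r,user):
  L0 @0x31[19] → 0x3E007  P=1,RW=1,US=1,PS=0
  L1 @0x3E[12] → 0x41007  P=1,RW=1,US=1,PS=0
  L2 @0x41[2] → 0x44007  P=1,RW=1,US=1,PS=0
  L3 @0x44[4] → 0x46007  P=1,RW=1,US=1,PS=0
  → PA=0x4675E  (4 entries read)

Access #1 PA: 0x4675E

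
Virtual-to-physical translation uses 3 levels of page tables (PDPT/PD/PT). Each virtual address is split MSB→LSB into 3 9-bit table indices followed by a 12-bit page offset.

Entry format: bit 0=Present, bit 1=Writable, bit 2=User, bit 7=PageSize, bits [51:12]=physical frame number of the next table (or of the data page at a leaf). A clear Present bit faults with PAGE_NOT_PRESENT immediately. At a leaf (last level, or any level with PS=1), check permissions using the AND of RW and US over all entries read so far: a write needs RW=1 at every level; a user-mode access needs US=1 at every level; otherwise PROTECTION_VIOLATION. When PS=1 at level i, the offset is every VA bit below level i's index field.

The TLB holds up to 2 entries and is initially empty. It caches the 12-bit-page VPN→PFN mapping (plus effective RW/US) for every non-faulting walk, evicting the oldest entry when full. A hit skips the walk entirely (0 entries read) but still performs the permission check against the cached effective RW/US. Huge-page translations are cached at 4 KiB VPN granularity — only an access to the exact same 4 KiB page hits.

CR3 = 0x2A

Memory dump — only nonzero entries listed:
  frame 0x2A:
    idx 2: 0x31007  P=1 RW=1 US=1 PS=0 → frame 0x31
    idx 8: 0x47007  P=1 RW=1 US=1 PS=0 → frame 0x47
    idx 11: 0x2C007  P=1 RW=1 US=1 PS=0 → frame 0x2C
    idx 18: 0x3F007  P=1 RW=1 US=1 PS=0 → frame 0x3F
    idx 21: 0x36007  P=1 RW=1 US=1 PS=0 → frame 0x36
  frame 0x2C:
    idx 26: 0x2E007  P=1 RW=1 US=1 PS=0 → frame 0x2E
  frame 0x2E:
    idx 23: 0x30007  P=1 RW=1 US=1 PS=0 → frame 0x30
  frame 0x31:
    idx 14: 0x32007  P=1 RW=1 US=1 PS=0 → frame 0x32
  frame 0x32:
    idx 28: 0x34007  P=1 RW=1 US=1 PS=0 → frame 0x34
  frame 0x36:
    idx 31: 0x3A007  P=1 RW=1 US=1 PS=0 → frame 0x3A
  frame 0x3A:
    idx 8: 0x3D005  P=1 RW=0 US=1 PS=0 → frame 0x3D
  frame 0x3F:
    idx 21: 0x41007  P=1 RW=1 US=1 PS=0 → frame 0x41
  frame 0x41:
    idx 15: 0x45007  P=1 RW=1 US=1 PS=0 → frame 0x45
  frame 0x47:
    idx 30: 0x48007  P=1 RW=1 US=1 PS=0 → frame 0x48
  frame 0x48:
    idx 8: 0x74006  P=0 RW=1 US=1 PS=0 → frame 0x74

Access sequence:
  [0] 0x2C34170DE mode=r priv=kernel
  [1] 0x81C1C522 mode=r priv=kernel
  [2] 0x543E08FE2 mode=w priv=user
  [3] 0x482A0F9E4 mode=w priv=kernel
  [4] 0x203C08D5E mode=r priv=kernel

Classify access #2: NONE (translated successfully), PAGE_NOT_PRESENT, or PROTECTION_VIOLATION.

Per-access translation:
#0 VA=0x2C34170DE (r,kernel):
  lvl0: tbl 0x2A, slot 11 ⇒ 0x2C007 (P1/RW1/US1/PS0)
  lvl1: tbl 0x2C, slot 26 ⇒ 0x2E007 (P1/RW1/US1/PS0)
  lvl2: tbl 0x2E, slot 23 ⇒ 0x30007 (P1/RW1/US1/PS0)
  ⇒ phys 0x300DE  [3 reads]
#1 VA=0x81C1C522 (r,kernel):
  lvl0: tbl 0x2A, slot 2 ⇒ 0x31007 (P1/RW1/US1/PS0)
  lvl1: tbl 0x31, slot 14 ⇒ 0x32007 (P1/RW1/US1/PS0)
  lvl2: tbl 0x32, slot 28 ⇒ 0x34007 (P1/RW1/US1/PS0)
  ⇒ phys 0x34522  [3 reads]
#2 VA=0x543E08FE2 (w,user):
  lvl0: tbl 0x2A, slot 21 ⇒ 0x36007 (P1/RW1/US1/PS0)
  lvl1: tbl 0x36, slot 31 ⇒ 0x3A007 (P1/RW1/US1/PS0)
  lvl2: tbl 0x3A, slot 8 ⇒ 0x3D005 (P1/RW0/US1/PS0)
  ✗ PROTECTION_VIOLATION  [3 reads]
#3 VA=0x482A0F9E4 (w,kernel):
  lvl0: tbl 0x2A, slot 18 ⇒ 0x3F007 (P1/RW1/US1/PS0)
  lvl1: tbl 0x3F, slot 21 ⇒ 0x41007 (P1/RW1/US1/PS0)
  lvl2: tbl 0x41, slot 15 ⇒ 0x45007 (P1/RW1/US1/PS0)
  ⇒ phys 0x459E4  [3 reads]
#4 VA=0x203C08D5E (r,kernel):
  lvl0: tbl 0x2A, slot 8 ⇒ 0x47007 (P1/RW1/US1/PS0)
  lvl1: tbl 0x47, slot 30 ⇒ 0x48007 (P1/RW1/US1/PS0)
  lvl2: tbl 0x48, slot 8 ⇒ 0x74006 (P0/RW1/US1/PS0)
  ✗ PAGE_NOT_PRESENT  [3 reads]

Access #2 fault: PROTECTION_VIOLATION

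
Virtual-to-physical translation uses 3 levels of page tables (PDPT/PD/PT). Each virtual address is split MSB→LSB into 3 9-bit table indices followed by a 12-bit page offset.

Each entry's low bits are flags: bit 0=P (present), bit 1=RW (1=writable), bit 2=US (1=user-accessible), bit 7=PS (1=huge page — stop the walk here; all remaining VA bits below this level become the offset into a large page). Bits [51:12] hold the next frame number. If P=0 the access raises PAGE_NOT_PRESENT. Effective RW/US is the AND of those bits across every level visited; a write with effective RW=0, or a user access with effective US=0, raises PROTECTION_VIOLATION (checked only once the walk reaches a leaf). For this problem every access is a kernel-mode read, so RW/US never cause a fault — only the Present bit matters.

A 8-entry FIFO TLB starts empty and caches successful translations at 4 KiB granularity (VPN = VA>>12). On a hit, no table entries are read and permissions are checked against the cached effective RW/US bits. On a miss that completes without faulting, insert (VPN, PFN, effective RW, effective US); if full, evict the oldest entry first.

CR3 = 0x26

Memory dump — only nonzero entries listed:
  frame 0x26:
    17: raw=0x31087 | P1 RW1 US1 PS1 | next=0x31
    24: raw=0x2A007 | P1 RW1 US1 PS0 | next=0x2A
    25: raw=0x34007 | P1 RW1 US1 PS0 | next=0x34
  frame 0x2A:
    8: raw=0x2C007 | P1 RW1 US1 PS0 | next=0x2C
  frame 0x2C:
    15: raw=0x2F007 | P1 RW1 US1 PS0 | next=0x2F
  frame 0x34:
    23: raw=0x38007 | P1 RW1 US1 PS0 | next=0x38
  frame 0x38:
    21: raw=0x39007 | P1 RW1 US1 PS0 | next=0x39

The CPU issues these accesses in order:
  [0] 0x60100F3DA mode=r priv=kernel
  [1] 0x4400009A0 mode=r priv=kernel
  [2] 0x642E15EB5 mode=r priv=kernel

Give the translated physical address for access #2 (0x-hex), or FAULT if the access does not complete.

Trace:
#0 VA=0x60100F3DA (r,kernel):
  L0 @0x26[24] → 0x2A007  P=1,RW=1,US=1,PS=0
  L1 @0x2A[8] → 0x2C007  P=1,RW=1,US=1,PS=0
  L2 @0x2C[15] → 0x2F007  P=1,RW=1,US=1,PS=0
  ✓ 0x2F3DA  — 3 lookups
#1 VA=0x4400009A0 (r,kernel):
  L0 @0x26[17] → 0x31087  P=1,RW=1,US=1,PS=1
  ✓ 0x319A0 (huge @L0)  — 1 lookups
#2 VA=0x642E15EB5 (r,kernel):
  L0 @0x26[25] → 0x34007  P=1,RW=1,US=1,PS=0
  L1 @0x34[23] → 0x38007  P=1,RW=1,US=1,PS=0
  L2 @0x38[21] → 0x39007  P=1,RW=1,US=1,PS=0
  ✓ 0x39EB5  — 3 lookups

Access #2 PA: 0x39EB5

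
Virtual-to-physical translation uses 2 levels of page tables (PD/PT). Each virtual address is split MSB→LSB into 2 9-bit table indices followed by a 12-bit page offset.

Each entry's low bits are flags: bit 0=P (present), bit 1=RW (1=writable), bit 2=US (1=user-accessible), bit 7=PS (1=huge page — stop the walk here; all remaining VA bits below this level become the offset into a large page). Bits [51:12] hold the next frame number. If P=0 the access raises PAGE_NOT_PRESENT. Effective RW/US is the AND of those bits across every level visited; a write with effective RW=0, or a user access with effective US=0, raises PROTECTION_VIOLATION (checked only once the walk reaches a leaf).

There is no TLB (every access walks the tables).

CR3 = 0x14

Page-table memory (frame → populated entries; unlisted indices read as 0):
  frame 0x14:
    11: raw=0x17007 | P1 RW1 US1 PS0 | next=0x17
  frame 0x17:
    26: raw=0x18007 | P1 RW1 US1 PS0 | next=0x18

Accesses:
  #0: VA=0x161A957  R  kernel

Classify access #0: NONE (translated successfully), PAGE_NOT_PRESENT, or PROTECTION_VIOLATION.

Per-access translation:
#0 VA=0x161A957 (r,kernel):
  L0: frame=0x14 idx=11 entry=0x17007 [P=1 RW=1 US=1 PS=0]
  L1: frame=0x17 idx=26 entry=0x18007 [P=1 RW=1 US=1 PS=0]
  ✓ 0x18957  — 2 lookups

Access #0 fault: NONE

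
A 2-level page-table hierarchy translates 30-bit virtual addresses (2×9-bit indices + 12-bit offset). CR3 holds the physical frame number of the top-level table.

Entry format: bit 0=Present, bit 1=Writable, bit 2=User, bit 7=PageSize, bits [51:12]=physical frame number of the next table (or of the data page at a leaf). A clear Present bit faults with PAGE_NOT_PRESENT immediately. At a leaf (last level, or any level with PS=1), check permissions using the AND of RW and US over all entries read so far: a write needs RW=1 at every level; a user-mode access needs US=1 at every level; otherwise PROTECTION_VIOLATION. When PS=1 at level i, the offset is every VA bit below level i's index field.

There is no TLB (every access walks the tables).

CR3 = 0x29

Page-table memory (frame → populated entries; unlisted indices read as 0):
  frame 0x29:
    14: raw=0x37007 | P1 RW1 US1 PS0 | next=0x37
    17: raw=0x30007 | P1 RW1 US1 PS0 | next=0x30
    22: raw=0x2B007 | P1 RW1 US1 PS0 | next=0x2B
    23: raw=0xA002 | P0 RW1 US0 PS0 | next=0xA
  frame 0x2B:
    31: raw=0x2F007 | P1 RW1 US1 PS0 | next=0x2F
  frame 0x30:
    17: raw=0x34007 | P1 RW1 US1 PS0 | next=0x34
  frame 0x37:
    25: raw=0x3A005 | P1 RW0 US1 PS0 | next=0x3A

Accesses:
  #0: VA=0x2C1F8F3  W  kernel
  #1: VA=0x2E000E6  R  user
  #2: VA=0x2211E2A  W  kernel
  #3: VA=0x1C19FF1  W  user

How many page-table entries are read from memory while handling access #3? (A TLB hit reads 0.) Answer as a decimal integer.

Per-access translation:
#0 VA=0x2C1F8F3 (w,kernel):
  L0: frame=0x29 idx=22 entry=0x2B007 [P=1 RW=1 US=1 PS=0]
  L1: frame=0x2B idx=31 entry=0x2F007 [P=1 RW=1 US=1 PS=0]
  ✓ 0x2F8F3  — 2 lookups
#1 VA=0x2E000E6 (r,user):
  L0: frame=0x29 idx=23 entry=0xA002 [P=0 RW=1 US=0 PS=0]
  ⇒ fault: PAGE_NOT_PRESENT  — 1 lookups
#2 VA=0x2211E2A (w,kernel):
  L0: frame=0x29 idx=17 entry=0x30007 [P=1 RW=1 US=1 PS=0]
  L1: frame=0x30 idx=17 entry=0x34007 [P=1 RW=1 US=1 PS=0]
  ✓ 0x34E2A  — 2 lookups
#3 VA=0x1C19FF1 (w,user):
  L0: frame=0x29 idx=14 entry=0x37007 [P=1 RW=1 US=1 PS=0]
  L1: frame=0x37 idx=25 entry=0x3A005 [P=1 RW=0 US=1 PS=0]
  ⇒ fault: PROTECTION_VIOLATION  — 2 lookups

Entries read for #3: 2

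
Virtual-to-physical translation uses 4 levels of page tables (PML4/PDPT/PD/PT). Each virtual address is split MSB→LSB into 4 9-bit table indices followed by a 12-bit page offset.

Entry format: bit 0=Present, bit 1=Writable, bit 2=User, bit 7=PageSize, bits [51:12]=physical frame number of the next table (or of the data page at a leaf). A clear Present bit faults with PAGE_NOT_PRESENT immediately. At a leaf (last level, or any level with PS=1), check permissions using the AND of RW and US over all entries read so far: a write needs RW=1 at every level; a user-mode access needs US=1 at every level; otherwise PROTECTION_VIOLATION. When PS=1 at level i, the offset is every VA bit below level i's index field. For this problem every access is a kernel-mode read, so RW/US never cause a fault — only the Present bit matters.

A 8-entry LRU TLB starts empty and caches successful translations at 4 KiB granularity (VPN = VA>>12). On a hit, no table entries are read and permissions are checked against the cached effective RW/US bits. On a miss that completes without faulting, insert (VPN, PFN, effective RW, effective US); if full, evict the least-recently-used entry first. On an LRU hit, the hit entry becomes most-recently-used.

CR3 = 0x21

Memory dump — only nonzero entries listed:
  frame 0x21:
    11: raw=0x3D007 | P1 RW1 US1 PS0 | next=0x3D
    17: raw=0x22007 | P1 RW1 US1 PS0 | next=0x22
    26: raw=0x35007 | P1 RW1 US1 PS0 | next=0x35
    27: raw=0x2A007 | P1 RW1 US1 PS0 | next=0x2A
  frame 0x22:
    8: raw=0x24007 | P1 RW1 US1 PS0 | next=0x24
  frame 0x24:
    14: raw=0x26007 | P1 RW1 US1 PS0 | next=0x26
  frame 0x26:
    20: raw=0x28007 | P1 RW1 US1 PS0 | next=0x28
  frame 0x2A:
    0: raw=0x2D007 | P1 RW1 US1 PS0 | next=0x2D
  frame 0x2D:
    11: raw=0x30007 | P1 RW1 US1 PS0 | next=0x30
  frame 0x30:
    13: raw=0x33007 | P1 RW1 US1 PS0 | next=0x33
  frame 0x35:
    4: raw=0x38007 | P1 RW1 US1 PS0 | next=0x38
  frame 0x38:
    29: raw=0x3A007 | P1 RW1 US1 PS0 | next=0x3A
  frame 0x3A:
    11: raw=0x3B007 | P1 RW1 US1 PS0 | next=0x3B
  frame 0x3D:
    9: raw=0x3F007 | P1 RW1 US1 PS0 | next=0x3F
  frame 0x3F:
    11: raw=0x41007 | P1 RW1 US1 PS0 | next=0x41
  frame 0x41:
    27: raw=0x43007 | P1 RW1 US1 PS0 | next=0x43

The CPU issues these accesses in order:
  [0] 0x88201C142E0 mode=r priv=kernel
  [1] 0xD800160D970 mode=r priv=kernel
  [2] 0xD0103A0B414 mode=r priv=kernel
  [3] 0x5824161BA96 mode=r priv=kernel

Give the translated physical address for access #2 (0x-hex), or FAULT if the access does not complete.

Walk each access:
#0 VA=0x88201C142E0 (r,kernel):
  lvl0: tbl 0x21, slot 17 ⇒ 0x22007 (P1/RW1/US1/PS0)
  lvl1: tbl 0x22, slot 8 ⇒ 0x24007 (P1/RW1/US1/PS0)
  lvl2: tbl 0x24, slot 14 ⇒ 0x26007 (P1/RW1/US1/PS0)
  lvl3: tbl 0x26, slot 20 ⇒ 0x28007 (P1/RW1/US1/PS0)
  ⇒ phys 0x282E0  [4 reads]
#1 VA=0xD800160D970 (r,kernel):
  lvl0: tbl 0x21, slot 27 ⇒ 0x2A007 (P1/RW1/US1/PS0)
  lvl1: tbl 0x2A, slot 0 ⇒ 0x2D007 (P1/RW1/US1/PS0)
  lvl2: tbl 0x2D, slot 11 ⇒ 0x30007 (P1/RW1/US1/PS0)
  lvl3: tbl 0x30, slot 13 ⇒ 0x33007 (P1/RW1/US1/PS0)
  ⇒ phys 0x33970  [4 reads]
#2 VA=0xD0103A0B414 (r,kernel):
  lvl0: tbl 0x21, slot 26 ⇒ 0x35007 (P1/RW1/US1/PS0)
  lvl1: tbl 0x35, slot 4 ⇒ 0x38007 (P1/RW1/US1/PS0)
  lvl2: tbl 0x38, slot 29 ⇒ 0x3A007 (P1/RW1/US1/PS0)
  lvl3: tbl 0x3A, slot 11 ⇒ 0x3B007 (P1/RW1/US1/PS0)
  ⇒ phys 0x3B414  [4 reads]
#3 VA=0x5824161BA96 (r,kernel):
  lvl0: tbl 0x21, slot 11 ⇒ 0x3D007 (P1/RW1/US1/PS0)
  lvl1: tbl 0x3D, slot 9 ⇒ 0x3F007 (P1/RW1/US1/PS0)
  lvl2: tbl 0x3F, slot 11 ⇒ 0x41007 (P1/RW1/US1/PS0)
  lvl3: tbl 0x41, slot 27 ⇒ 0x43007 (P1/RW1/US1/PS0)
  ⇒ phys 0x43A96  [4 reads]

Access #2 PA: 0x3B414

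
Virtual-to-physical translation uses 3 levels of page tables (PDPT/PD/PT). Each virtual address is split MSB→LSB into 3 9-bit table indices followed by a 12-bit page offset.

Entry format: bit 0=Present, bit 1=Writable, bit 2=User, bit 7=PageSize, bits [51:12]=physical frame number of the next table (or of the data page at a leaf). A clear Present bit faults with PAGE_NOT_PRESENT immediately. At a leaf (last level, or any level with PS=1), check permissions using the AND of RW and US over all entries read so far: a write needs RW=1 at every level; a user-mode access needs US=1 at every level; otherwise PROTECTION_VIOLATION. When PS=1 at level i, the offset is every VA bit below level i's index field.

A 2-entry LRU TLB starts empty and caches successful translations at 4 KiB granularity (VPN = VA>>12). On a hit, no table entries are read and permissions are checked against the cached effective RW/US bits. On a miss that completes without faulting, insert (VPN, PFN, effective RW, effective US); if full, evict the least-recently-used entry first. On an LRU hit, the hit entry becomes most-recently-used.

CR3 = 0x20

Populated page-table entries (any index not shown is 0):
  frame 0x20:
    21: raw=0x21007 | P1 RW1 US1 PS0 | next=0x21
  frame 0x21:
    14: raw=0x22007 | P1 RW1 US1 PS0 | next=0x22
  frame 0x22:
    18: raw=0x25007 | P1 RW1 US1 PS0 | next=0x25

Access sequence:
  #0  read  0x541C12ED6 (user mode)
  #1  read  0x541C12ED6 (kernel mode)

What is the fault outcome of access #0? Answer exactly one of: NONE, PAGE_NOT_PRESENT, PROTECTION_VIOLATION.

Walk each access:
#0 VA=0x541C12ED6 (r,user):
  L0: frame=0x20 idx=21 entry=0x21007 [P=1 RW=1 US=1 PS=0]
  L1: frame=0x21 idx=14 entry=0x22007 [P=1 RW=1 US=1 PS=0]
  L2: frame=0x22 idx=18 entry=0x25007 [P=1 RW=1 US=1 PS=0]
  ✓ 0x25ED6  — 3 lookups
#1 VA=0x541C12ED6 (r,kernel):
  TLB hit vpn=0x541C12 → PA=0x25ED6

Access #0 fault: NONE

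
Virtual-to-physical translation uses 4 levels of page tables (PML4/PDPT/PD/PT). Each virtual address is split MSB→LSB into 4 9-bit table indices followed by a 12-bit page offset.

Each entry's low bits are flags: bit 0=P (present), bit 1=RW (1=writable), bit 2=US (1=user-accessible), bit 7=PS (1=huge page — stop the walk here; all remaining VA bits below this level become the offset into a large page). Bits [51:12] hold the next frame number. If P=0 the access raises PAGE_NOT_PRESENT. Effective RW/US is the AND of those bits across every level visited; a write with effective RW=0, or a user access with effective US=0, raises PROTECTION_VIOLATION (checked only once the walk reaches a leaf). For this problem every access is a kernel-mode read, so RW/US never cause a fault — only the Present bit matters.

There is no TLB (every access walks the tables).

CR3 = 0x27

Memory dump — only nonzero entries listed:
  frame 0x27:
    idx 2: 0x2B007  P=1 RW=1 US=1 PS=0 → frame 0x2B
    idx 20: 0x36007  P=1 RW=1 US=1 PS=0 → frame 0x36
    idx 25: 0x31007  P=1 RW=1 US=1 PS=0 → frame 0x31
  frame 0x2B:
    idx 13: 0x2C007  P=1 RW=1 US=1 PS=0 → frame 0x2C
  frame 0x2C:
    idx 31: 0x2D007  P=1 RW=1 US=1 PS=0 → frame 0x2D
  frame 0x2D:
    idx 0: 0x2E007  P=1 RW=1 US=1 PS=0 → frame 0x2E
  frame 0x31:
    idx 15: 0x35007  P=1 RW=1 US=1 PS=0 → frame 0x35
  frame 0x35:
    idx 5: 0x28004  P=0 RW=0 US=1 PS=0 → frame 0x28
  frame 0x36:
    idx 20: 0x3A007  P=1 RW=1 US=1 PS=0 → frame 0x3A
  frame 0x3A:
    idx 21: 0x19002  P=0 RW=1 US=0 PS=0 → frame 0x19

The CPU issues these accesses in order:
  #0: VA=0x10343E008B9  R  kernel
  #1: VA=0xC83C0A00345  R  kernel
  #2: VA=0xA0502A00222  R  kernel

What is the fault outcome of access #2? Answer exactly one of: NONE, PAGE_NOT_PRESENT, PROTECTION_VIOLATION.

Per-access translation:
#0 VA=0x10343E008B9 (r,kernel):
  [0] read 0x27 idx=2: raw=0x2B007 flags P=1 W=1 U=1 S=0
  [1] read 0x2B idx=13: raw=0x2C007 flags P=1 W=1 U=1 S=0
  [2] read 0x2C idx=31: raw=0x2D007 flags P=1 W=1 U=1 S=0
  [3] read 0x2D idx=0: raw=0x2E007 flags P=1 W=1 U=1 S=0
  ✓ 0x2E8B9  — 4 lookups
#1 VA=0xC83C0A00345 (r,kernel):
  [0] read 0x27 idx=25: raw=0x31007 flags P=1 W=1 U=1 S=0
  [1] read 0x31 idx=15: raw=0x35007 flags P=1 W=1 U=1 S=0
  [2] read 0x35 idx=5: raw=0x28004 flags P=0 W=0 U=1 S=0
  ✗ PAGE_NOT_PRESENT  [3 reads]
#2 VA=0xA0502A00222 (r,kernel):
  [0] read 0x27 idx=20: raw=0x36007 flags P=1 W=1 U=1 S=0
  [1] read 0x36 idx=20: raw=0x3A007 flags P=1 W=1 U=1 S=0
  [2] read 0x3A idx=21: raw=0x19002 flags P=0 W=1 U=0 S=0
  ✗ PAGE_NOT_PRESENT  [3 reads]

Access #2 fault: PAGE_NOT_PRESENT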